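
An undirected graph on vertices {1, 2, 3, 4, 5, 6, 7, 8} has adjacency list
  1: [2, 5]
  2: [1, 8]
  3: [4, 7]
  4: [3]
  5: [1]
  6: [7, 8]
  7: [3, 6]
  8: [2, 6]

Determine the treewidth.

A width-1 tree decomposition is:
Bags: B1 = {1, 5}  B2 = {1, 2}  B3 = {2, 8}  B4 = {6, 8}  B5 = {6, 7}  B6 = {3, 7}  B7 = {3, 4}
Tree: B1–B2, B2–B3, B3–B4, B4–B5, B5–B6, B6–B7
The largest bag has 2 vertices, giving width 1; this decomposition certifies tw(G) ≤ 1. Since G has at least one edge (e.g. 5–1), it is not an edgeless graph, so tw(G) ≥ 1. Hence tw(G) = 1 exactly.

1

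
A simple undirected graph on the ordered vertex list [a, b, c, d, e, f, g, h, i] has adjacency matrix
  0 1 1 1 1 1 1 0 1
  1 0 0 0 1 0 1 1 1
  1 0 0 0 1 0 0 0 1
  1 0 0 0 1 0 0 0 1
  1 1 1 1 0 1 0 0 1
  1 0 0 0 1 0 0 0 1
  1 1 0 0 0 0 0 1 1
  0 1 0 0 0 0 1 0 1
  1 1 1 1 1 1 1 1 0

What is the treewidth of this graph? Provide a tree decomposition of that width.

Treewidth 3.
Bags: B1 = {a, c, e, i}  B2 = {a, b, e, i}  B3 = {a, e, f, i}  B4 = {a, b, g, i}  B5 = {a, d, e, i}  B6 = {b, g, h, i}
Tree: B1–B2, B2–B3, B2–B4, B2–B5, B4–B6

The largest bag has 4 vertices, giving width 3; this decomposition certifies tw(G) ≤ 3. On the other hand G contains the 4-clique {b, g, h, i}. A clique must lie in a single bag of any decomposition, so no decomposition can have width below 3. The upper and lower bounds meet at 3, so that is the treewidth.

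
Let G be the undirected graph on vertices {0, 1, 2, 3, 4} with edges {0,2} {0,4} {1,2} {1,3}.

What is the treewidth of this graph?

A width-1 tree decomposition is:
Bags: B1 = {0, 4}  B2 = {0, 2}  B3 = {1, 2}  B4 = {1, 3}
Tree: B1–B2, B2–B3, B3–B4
The largest bag has 2 vertices, giving width 1; this decomposition certifies tw(G) ≤ 1. G has an edge, so its treewidth is at least 1. Combining the bounds, tw(G) = 1.

1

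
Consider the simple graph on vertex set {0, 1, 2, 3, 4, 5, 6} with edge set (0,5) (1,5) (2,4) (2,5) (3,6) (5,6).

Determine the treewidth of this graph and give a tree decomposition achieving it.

Each bag holds 2 vertices, so the decomposition has width 1, which upper-bounds the treewidth. G has an edge, so its treewidth is at least 1. The upper and lower bounds meet at 1, so that is the treewidth.

Treewidth 1.
One such decomposition:
Bags: B1 = {3, 6}  B2 = {5, 6}  B3 = {2, 5}  B4 = {1, 5}  B5 = {0, 5}  B6 = {2, 4}
Tree: B1–B2, B2–B3, B3–B4, B2–B5, B3–B6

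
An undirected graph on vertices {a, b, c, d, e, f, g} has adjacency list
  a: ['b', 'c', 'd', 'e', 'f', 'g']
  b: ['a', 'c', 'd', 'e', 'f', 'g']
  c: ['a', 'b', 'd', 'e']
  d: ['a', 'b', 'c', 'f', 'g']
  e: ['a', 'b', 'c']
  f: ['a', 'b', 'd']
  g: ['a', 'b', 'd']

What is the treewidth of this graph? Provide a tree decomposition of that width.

Each bag holds 4 vertices, so the decomposition has width 3, which upper-bounds the treewidth. Conversely, {a, b, d, g} is a clique of size 4, and the vertices of any clique must share a bag in every tree decomposition; so some bag has ≥ 4 vertices and tw(G) ≥ 3. Hence tw(G) = 3 exactly.

Treewidth 3.
Bags: B1 = {a, b, d, f}  B2 = {a, b, d, g}  B3 = {a, b, c, d}  B4 = {a, b, c, e}
Tree: B1–B2, B2–B3, B3–B4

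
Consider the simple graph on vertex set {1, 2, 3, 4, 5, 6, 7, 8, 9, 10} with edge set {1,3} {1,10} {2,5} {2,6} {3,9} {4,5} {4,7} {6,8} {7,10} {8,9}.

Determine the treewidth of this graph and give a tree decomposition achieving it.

Treewidth 2.
One such decomposition:
Bags: B1 = {1, 3, 10}  B2 = {3, 9, 10}  B3 = {8, 9, 10}  B4 = {6, 8, 10}  B5 = {2, 6, 10}  B6 = {2, 5, 10}  B7 = {4, 5, 10}  B8 = {4, 7, 10}
Tree: B1–B2, B2–B3, B3–B4, B4–B5, B5–B6, B6–B7, B7–B8

Each bag holds 3 vertices, so the decomposition has width 2, which upper-bounds the treewidth. Since 10–1–3–9–8–6–2–5–4–7–10 is a cycle in G, G is not acyclic. Forests are exactly the graphs of treewidth ≤ 1, so tw(G) ≥ 2. Therefore the treewidth is 2.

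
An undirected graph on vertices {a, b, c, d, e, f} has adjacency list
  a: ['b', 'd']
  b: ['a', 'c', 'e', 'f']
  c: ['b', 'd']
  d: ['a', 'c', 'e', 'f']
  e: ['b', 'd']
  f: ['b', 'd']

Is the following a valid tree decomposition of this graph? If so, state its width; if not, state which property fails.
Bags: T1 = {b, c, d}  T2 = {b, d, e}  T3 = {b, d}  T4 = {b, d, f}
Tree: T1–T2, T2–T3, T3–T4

No — vertex a appears in no bag.

A tree decomposition must satisfy three properties: every vertex lies in some bag; for every edge, both endpoints lie together in some bag; and for every vertex, the bags containing it form a connected subtree. Here vertex a appears in no bag, so the decomposition is invalid.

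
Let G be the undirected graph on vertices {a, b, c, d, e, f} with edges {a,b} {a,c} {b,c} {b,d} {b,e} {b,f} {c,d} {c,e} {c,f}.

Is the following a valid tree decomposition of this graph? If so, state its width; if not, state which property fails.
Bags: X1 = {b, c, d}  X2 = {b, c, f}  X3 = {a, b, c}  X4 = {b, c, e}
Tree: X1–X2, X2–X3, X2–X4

Yes; width 2.

Vertex coverage: the bags together contain {a, b, c, d, e, f}, the full vertex set. Edge coverage: each edge of G has both endpoints in at least one bag. Running intersection: for every vertex, the bags containing it form a connected subtree. All three properties hold, so this is a valid tree decomposition of width max|bag| − 1 = 2, and hence tw(G) ≤ 2.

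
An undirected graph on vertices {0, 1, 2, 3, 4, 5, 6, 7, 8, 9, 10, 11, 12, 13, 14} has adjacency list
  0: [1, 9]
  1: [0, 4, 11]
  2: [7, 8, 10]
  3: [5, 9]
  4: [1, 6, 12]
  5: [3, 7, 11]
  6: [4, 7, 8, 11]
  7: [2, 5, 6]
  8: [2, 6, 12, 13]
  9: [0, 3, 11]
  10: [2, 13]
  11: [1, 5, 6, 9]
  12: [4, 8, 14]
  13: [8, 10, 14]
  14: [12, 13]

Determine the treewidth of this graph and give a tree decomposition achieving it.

Treewidth 3.
One optimal decomposition is:
Bags: B1 = {10, 12, 13, 14}  B2 = {8, 10, 12, 13}  B3 = {2, 8, 10, 12}  B4 = {2, 4, 8, 12}  B5 = {2, 4, 6, 8}  B6 = {2, 4, 6, 7}  B7 = {1, 4, 6, 7}  B8 = {1, 6, 7, 11}  B9 = {1, 5, 7, 11}  B10 = {0, 1, 5, 11}  B11 = {0, 5, 9, 11}  B12 = {0, 3, 5, 9}
Tree: B1–B2, B2–B3, B3–B4, B4–B5, B5–B6, B6–B7, B7–B8, B8–B9, B9–B10, B10–B11, B11–B12

Each bag holds 4 vertices, so the decomposition has width 3, which upper-bounds the treewidth. For the lower bound: the 4 vertex sets {10,13,14}, {12}, {8}, {2,4,6,7} are disjoint, each induces a connected subgraph, and every pair is joined by at least one edge of G. Contracting each set to a single vertex therefore yields K_{4} as a minor, and since treewidth is minor-monotone, tw(G) ≥ tw(K_{4}) = 3. The upper and lower bounds meet at 3, so that is the treewidth.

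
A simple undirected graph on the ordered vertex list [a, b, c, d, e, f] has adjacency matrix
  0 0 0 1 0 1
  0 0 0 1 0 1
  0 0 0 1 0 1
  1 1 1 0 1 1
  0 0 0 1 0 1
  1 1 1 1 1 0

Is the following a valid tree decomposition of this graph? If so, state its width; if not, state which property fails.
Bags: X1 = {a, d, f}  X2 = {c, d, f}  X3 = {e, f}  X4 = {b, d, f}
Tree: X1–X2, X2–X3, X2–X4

A tree decomposition must satisfy three properties: every vertex lies in some bag; for every edge, both endpoints lie together in some bag; and for every vertex, the bags containing it form a connected subtree. Here edge (d,e) lies in no bag, so the decomposition is invalid.

No — edge (d,e) lies in no bag.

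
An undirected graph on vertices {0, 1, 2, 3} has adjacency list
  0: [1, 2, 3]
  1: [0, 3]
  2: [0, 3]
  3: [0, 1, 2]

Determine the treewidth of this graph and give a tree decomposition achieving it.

Treewidth 2.
Bags: B1 = {0, 1, 3}  B2 = {0, 2, 3}
Tree: B1–B2

Every bag has size at most 3, so the width is 3 − 1 = 2 and tw(G) ≤ 2. On the other hand G contains the 3-clique {0, 1, 3}. A clique must lie in a single bag of any decomposition, so no decomposition can have width below 2. Therefore the treewidth is 2.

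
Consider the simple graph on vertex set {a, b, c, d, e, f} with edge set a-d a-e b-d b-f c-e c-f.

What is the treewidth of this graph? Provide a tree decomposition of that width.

The largest bag has 3 vertices, giving width 2; this decomposition certifies tw(G) ≤ 2. Since a–d–b–f–c–e–a is a cycle in G, G is not acyclic. Forests are exactly the graphs of treewidth ≤ 1, so tw(G) ≥ 2. Combining the bounds, tw(G) = 2.

Treewidth 2.
One such decomposition:
Bags: B1 = {a, b, d}  B2 = {a, b, f}  B3 = {a, c, f}  B4 = {a, c, e}
Tree: B1–B2, B2–B3, B3–B4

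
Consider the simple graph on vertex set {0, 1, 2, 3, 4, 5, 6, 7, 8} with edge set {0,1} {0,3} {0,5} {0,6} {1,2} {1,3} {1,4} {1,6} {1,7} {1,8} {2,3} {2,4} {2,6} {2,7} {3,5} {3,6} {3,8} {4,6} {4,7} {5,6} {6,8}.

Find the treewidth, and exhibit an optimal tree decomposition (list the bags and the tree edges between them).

Each bag holds 4 vertices, so the decomposition has width 3, which upper-bounds the treewidth. On the other hand G contains the 4-clique {0, 1, 3, 6}. A clique must lie in a single bag of any decomposition, so no decomposition can have width below 3. Therefore the treewidth is 3.

Treewidth 3.
One such decomposition:
Bags: B1 = {0, 1, 3, 6}  B2 = {1, 2, 3, 6}  B3 = {1, 3, 6, 8}  B4 = {0, 3, 5, 6}  B5 = {1, 2, 4, 6}  B6 = {1, 2, 4, 7}
Tree: B1–B2, B2–B3, B1–B4, B2–B5, B5–B6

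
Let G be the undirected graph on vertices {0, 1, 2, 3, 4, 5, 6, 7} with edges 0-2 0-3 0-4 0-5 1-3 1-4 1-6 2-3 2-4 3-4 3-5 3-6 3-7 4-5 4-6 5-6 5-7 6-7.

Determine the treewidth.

A width-3 tree decomposition is:
Bags: B1 = {0, 3, 4, 5}  B2 = {3, 4, 5, 6}  B3 = {3, 5, 6, 7}  B4 = {1, 3, 4, 6}  B5 = {0, 2, 3, 4}
Tree: B1–B2, B2–B3, B2–B4, B1–B5
Each bag holds 4 vertices, so the decomposition has width 3, which upper-bounds the treewidth. On the other hand G contains the 4-clique {0, 2, 3, 4}. A clique must lie in a single bag of any decomposition, so no decomposition can have width below 3. Therefore the treewidth is 3.

3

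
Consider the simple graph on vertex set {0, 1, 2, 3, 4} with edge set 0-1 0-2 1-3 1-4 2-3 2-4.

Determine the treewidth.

A width-2 tree decomposition is:
Bags: B1 = {1, 2, 3}  B2 = {1, 2, 4}  B3 = {0, 1, 2}
Tree: B1–B2, B2–B3
The largest bag has 3 vertices, giving width 2; this decomposition certifies tw(G) ≤ 2. The edges 2–3–1–4–2 form a cycle, so G is not a tree and its treewidth is at least 2. Combining the bounds, tw(G) = 2.

2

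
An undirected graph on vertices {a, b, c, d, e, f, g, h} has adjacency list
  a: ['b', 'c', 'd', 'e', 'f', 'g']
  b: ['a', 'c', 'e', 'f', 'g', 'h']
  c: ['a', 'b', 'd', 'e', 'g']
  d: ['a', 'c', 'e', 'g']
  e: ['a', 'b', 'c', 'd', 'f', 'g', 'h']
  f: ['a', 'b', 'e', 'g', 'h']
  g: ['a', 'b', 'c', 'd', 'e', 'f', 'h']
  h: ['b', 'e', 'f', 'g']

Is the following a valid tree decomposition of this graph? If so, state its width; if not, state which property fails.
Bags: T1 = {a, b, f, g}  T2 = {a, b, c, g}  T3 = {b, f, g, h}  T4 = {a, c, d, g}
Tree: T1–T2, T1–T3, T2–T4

No — vertex e appears in no bag.

A tree decomposition must satisfy three properties: every vertex lies in some bag; for every edge, both endpoints lie together in some bag; and for every vertex, the bags containing it form a connected subtree. Here vertex e appears in no bag, so the decomposition is invalid.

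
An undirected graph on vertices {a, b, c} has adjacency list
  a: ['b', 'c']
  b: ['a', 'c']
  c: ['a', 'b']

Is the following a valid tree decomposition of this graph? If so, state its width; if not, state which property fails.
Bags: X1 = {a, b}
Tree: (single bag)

No — vertex c appears in no bag.

A tree decomposition must satisfy three properties: every vertex lies in some bag; for every edge, both endpoints lie together in some bag; and for every vertex, the bags containing it form a connected subtree. Here vertex c appears in no bag, so the decomposition is invalid.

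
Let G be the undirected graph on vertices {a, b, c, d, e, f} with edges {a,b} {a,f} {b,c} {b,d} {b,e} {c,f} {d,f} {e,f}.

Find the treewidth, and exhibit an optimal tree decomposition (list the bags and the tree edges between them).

Each bag holds 3 vertices, so the decomposition has width 2, which upper-bounds the treewidth. Since b–e–f–c–b is a cycle in G, G is not acyclic. Forests are exactly the graphs of treewidth ≤ 1, so tw(G) ≥ 2. The upper and lower bounds meet at 2, so that is the treewidth.

Treewidth 2.
One such decomposition:
Bags: B1 = {b, e, f}  B2 = {b, c, f}  B3 = {a, b, f}  B4 = {b, d, f}
Tree: B1–B2, B2–B3, B3–B4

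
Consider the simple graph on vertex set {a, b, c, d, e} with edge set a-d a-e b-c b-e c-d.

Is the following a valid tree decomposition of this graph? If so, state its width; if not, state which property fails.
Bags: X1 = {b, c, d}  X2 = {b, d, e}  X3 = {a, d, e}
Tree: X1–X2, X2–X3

Every vertex of G appears in some bag (union = {a, b, c, d, e}); every edge is covered by a bag; and for each vertex v the set of bags containing v is connected in the bag tree. The decomposition is therefore valid. The largest bag has 3 vertices, so the width is 2.

Yes; width 2.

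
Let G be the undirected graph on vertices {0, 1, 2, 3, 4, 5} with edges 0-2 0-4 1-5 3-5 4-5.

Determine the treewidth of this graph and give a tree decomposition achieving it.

Treewidth 1.
Bags: B1 = {0, 4}  B2 = {0, 2}  B3 = {4, 5}  B4 = {1, 5}  B5 = {3, 5}
Tree: B1–B2, B1–B3, B3–B4, B4–B5

The largest bag has 2 vertices, giving width 1; this decomposition certifies tw(G) ≤ 1. Any graph with an edge has treewidth ≥ 1, and G has the edge 4–0. Therefore the treewidth is 1.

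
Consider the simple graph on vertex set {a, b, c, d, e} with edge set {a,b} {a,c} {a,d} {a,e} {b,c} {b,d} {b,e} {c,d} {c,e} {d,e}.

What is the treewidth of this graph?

4

A width-4 tree decomposition is:
Bags: B1 = {a, b, c, d, e}
Tree: (single bag)
A single bag containing all 5 vertices is trivially a valid decomposition of width 4. On the other hand G contains the 5-clique {a, b, c, d, e}. A clique must lie in a single bag of any decomposition, so no decomposition can have width below 4. Combining the bounds, tw(G) = 4.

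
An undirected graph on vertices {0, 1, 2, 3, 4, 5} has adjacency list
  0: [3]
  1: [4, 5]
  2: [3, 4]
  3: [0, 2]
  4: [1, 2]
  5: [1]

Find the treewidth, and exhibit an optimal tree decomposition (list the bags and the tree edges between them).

The largest bag has 2 vertices, giving width 1; this decomposition certifies tw(G) ≤ 1. G has an edge, so its treewidth is at least 1. The upper and lower bounds meet at 1, so that is the treewidth.

Treewidth 1.
Bags: B1 = {1, 5}  B2 = {1, 4}  B3 = {2, 4}  B4 = {2, 3}  B5 = {0, 3}
Tree: B1–B2, B2–B3, B3–B4, B4–B5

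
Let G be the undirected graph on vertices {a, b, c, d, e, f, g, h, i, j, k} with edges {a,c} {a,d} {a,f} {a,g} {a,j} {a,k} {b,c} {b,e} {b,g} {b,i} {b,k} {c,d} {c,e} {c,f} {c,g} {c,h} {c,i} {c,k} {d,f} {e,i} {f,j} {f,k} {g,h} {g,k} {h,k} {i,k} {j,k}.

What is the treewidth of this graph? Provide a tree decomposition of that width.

Treewidth 3.
One such decomposition:
Bags: B1 = {b, c, i, k}  B2 = {b, c, g, k}  B3 = {a, c, g, k}  B4 = {a, c, f, k}  B5 = {c, g, h, k}  B6 = {b, c, e, i}  B7 = {a, f, j, k}  B8 = {a, c, d, f}
Tree: B1–B2, B2–B3, B3–B4, B2–B5, B1–B6, B4–B7, B4–B8

Every bag has size at most 4, so the width is 4 − 1 = 3 and tw(G) ≤ 3. Conversely, {a, f, j, k} is a clique of size 4, and the vertices of any clique must share a bag in every tree decomposition; so some bag has ≥ 4 vertices and tw(G) ≥ 3. Therefore the treewidth is 3.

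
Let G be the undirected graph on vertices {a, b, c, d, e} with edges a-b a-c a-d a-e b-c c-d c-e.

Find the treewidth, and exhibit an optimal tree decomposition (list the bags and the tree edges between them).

Treewidth 2.
One optimal decomposition is:
Bags: B1 = {a, c, d}  B2 = {a, c, e}  B3 = {a, b, c}
Tree: B1–B2, B1–B3

Every bag has size at most 3, so the width is 3 − 1 = 2 and tw(G) ≤ 2. Conversely, {a, c, d} is a clique of size 3, and the vertices of any clique must share a bag in every tree decomposition; so some bag has ≥ 3 vertices and tw(G) ≥ 2. Therefore the treewidth is 2.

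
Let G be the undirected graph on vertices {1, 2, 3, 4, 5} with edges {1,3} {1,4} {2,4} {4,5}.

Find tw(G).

1

A width-1 tree decomposition is:
Bags: B1 = {1, 4}  B2 = {1, 3}  B3 = {4, 5}  B4 = {2, 4}
Tree: B1–B2, B1–B3, B3–B4
Every bag has size at most 2, so the width is 2 − 1 = 1 and tw(G) ≤ 1. G has an edge, so its treewidth is at least 1. Therefore the treewidth is 1.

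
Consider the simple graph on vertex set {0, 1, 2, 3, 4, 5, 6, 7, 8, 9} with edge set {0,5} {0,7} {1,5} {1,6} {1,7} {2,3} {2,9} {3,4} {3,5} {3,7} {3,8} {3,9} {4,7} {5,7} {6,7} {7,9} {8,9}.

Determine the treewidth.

A width-2 tree decomposition is:
Bags: B1 = {3, 5, 7}  B2 = {3, 4, 7}  B3 = {3, 7, 9}  B4 = {1, 5, 7}  B5 = {1, 6, 7}  B6 = {3, 8, 9}  B7 = {2, 3, 9}  B8 = {0, 5, 7}
Tree: B1–B2, B2–B3, B1–B4, B4–B5, B3–B6, B3–B7, B1–B8
Each bag holds 3 vertices, so the decomposition has width 2, which upper-bounds the treewidth. For the lower bound, the 3 vertices {3, 8, 9} are pairwise adjacent, and any tree decomposition puts a clique entirely inside one bag — forcing width ≥ 2. The upper and lower bounds meet at 2, so that is the treewidth.

2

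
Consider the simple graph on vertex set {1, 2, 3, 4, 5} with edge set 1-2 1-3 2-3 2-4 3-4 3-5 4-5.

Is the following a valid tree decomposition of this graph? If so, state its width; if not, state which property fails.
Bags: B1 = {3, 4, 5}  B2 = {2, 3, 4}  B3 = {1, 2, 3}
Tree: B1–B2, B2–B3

Checking the three conditions: (i) the bags cover all of {1, 2, 3, 4, 5}; (ii) for each edge, some bag contains both endpoints; (iii) the bags containing any fixed vertex form a subtree. All hold, so the decomposition is valid with width 3 − 1 = 2.

Yes; width 2.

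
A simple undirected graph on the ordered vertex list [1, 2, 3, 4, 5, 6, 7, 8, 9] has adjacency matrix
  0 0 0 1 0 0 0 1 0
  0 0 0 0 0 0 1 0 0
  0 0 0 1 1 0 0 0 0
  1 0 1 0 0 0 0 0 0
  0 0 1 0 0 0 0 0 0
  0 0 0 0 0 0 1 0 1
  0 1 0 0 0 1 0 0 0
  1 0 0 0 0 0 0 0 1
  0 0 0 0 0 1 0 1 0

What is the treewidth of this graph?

1

A width-1 tree decomposition is:
Bags: B1 = {3, 5}  B2 = {3, 4}  B3 = {1, 4}  B4 = {1, 8}  B5 = {8, 9}  B6 = {6, 9}  B7 = {6, 7}  B8 = {2, 7}
Tree: B1–B2, B2–B3, B3–B4, B4–B5, B5–B6, B6–B7, B7–B8
Each bag holds 2 vertices, so the decomposition has width 1, which upper-bounds the treewidth. G has an edge, so its treewidth is at least 1. Therefore the treewidth is 1.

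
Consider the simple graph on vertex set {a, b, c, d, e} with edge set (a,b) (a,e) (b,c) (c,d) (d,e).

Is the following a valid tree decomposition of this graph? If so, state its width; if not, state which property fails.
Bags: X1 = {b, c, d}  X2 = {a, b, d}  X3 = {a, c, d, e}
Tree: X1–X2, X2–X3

A tree decomposition must satisfy three properties: every vertex lies in some bag; for every edge, both endpoints lie together in some bag; and for every vertex, the bags containing it form a connected subtree. Here bags containing vertex c are not connected in the tree, so the decomposition is invalid.

No — bags containing vertex c are not connected in the tree.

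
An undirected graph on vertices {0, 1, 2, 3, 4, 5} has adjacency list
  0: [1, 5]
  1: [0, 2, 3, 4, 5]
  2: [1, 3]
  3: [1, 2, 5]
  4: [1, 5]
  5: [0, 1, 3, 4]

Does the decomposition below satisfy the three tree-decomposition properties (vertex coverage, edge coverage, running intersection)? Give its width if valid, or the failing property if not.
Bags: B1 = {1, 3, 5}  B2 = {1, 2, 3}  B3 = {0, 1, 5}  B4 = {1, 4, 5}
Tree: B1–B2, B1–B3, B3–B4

Yes; width 2.

Vertex coverage: the bags together contain {0, 1, 2, 3, 4, 5}, the full vertex set. Edge coverage: each edge of G has both endpoints in at least one bag. Running intersection: for every vertex, the bags containing it form a connected subtree. All three properties hold, so this is a valid tree decomposition of width max|bag| − 1 = 2, and hence tw(G) ≤ 2.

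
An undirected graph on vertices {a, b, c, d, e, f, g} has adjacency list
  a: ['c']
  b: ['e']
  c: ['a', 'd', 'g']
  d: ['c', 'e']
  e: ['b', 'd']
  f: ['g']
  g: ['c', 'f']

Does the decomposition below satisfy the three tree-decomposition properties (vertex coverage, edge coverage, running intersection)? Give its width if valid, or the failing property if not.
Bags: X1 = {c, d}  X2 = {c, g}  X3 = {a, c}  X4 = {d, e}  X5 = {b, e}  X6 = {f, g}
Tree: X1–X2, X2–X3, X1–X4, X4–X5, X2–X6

Yes; width 1.

Every vertex of G appears in some bag (union = {a, b, c, d, e, f, g}); every edge is covered by a bag; and for each vertex v the set of bags containing v is connected in the bag tree. The decomposition is therefore valid. The largest bag has 2 vertices, so the width is 1.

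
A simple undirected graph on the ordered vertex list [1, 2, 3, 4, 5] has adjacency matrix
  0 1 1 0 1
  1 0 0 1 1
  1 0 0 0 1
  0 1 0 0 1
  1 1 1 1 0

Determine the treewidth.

2

A width-2 tree decomposition is:
Bags: B1 = {1, 3, 5}  B2 = {1, 2, 5}  B3 = {2, 4, 5}
Tree: B1–B2, B2–B3
Every bag has size at most 3, so the width is 3 − 1 = 2 and tw(G) ≤ 2. On the other hand G contains the 3-clique {1, 2, 5}. A clique must lie in a single bag of any decomposition, so no decomposition can have width below 2. Combining the bounds, tw(G) = 2.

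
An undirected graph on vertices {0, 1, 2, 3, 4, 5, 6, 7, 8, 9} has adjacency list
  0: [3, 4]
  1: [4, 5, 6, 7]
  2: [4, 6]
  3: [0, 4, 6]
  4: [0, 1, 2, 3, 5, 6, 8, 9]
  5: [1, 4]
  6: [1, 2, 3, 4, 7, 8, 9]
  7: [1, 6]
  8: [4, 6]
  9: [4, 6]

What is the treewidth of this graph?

A width-2 tree decomposition is:
Bags: B1 = {1, 4, 6}  B2 = {1, 6, 7}  B3 = {1, 4, 5}  B4 = {2, 4, 6}  B5 = {3, 4, 6}  B6 = {0, 3, 4}  B7 = {4, 6, 9}  B8 = {4, 6, 8}
Tree: B1–B2, B1–B3, B1–B4, B1–B5, B5–B6, B1–B7, B4–B8
Every bag has size at most 3, so the width is 3 − 1 = 2 and tw(G) ≤ 2. On the other hand G contains the 3-clique {0, 3, 4}. A clique must lie in a single bag of any decomposition, so no decomposition can have width below 2. The upper and lower bounds meet at 2, so that is the treewidth.

2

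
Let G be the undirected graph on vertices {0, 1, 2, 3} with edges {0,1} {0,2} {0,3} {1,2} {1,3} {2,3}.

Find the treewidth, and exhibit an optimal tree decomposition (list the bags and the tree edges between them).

A single bag containing all 4 vertices is trivially a valid decomposition of width 3. On the other hand G contains the 4-clique {0, 1, 2, 3}. A clique must lie in a single bag of any decomposition, so no decomposition can have width below 3. Therefore the treewidth is 3.

Treewidth 3.
One such decomposition:
Bags: B1 = {0, 1, 2, 3}
Tree: (single bag)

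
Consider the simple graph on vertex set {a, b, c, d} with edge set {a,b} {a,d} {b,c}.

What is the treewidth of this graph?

A width-1 tree decomposition is:
Bags: B1 = {b, c}  B2 = {a, b}  B3 = {a, d}
Tree: B1–B2, B2–B3
Every bag has size at most 2, so the width is 2 − 1 = 1 and tw(G) ≤ 1. Since G has at least one edge (e.g. c–b), it is not an edgeless graph, so tw(G) ≥ 1. Combining the bounds, tw(G) = 1.

1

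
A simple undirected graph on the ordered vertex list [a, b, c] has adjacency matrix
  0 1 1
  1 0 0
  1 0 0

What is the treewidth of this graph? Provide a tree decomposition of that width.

Treewidth 1.
One such decomposition:
Bags: B1 = {a, c}  B2 = {a, b}
Tree: B1–B2

Each bag holds 2 vertices, so the decomposition has width 1, which upper-bounds the treewidth. G has an edge, so its treewidth is at least 1. Therefore the treewidth is 1.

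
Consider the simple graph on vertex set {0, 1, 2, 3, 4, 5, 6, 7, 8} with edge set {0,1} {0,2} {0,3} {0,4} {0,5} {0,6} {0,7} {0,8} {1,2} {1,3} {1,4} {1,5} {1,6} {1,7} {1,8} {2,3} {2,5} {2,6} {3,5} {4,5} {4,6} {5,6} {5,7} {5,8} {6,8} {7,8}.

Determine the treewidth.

4

A width-4 tree decomposition is:
Bags: B1 = {0, 1, 5, 7, 8}  B2 = {0, 1, 5, 6, 8}  B3 = {0, 1, 2, 5, 6}  B4 = {0, 1, 2, 3, 5}  B5 = {0, 1, 4, 5, 6}
Tree: B1–B2, B2–B3, B3–B4, B2–B5
The largest bag has 5 vertices, giving width 4; this decomposition certifies tw(G) ≤ 4. On the other hand G contains the 5-clique {0, 1, 2, 3, 5}. A clique must lie in a single bag of any decomposition, so no decomposition can have width below 4. Combining the bounds, tw(G) = 4.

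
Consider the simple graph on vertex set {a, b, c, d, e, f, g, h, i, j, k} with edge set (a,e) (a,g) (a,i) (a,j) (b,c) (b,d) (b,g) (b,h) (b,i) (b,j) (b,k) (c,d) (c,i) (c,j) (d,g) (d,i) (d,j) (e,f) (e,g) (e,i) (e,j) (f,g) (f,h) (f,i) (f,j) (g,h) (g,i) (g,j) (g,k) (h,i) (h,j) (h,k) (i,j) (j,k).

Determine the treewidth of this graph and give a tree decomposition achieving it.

Each bag holds 5 vertices, so the decomposition has width 4, which upper-bounds the treewidth. For the lower bound, the 5 vertices {b, g, h, j, k} are pairwise adjacent, and any tree decomposition puts a clique entirely inside one bag — forcing width ≥ 4. Therefore the treewidth is 4.

Treewidth 4.
One optimal decomposition is:
Bags: B1 = {b, g, h, i, j}  B2 = {f, g, h, i, j}  B3 = {e, f, g, i, j}  B4 = {b, d, g, i, j}  B5 = {b, g, h, j, k}  B6 = {a, e, g, i, j}  B7 = {b, c, d, i, j}
Tree: B1–B2, B2–B3, B1–B4, B1–B5, B3–B6, B4–B7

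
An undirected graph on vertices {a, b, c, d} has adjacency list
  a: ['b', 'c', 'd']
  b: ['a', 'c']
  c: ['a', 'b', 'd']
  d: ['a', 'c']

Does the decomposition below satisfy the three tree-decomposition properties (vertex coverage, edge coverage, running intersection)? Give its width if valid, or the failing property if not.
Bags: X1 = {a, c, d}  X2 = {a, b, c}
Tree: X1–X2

Checking the three conditions: (i) the bags cover all of {a, b, c, d}; (ii) for each edge, some bag contains both endpoints; (iii) the bags containing any fixed vertex form a subtree. All hold, so the decomposition is valid with width 3 − 1 = 2.

Yes; width 2.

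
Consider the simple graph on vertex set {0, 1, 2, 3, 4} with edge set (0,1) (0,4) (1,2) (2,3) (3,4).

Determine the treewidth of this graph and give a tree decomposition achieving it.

Treewidth 2.
One optimal decomposition is:
Bags: B1 = {0, 1, 2}  B2 = {0, 2, 3}  B3 = {0, 3, 4}
Tree: B1–B2, B2–B3

Each bag holds 3 vertices, so the decomposition has width 2, which upper-bounds the treewidth. For the lower bound, G contains the cycle 0–1–2–3–4–0, so G is not a forest; only forests have treewidth ≤ 1, hence tw(G) ≥ 2. Hence tw(G) = 2 exactly.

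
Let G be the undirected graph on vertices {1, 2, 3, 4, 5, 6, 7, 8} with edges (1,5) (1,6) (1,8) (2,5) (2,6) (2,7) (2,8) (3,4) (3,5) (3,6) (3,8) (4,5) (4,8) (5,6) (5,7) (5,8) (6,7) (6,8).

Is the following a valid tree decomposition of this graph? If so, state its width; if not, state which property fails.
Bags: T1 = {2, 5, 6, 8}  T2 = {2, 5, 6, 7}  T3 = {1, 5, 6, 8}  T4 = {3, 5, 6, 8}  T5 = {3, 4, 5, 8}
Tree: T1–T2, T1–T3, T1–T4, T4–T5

Yes; width 3.

Every vertex of G appears in some bag (union = {1, 2, 3, 4, 5, 6, 7, 8}); every edge is covered by a bag; and for each vertex v the set of bags containing v is connected in the bag tree. The decomposition is therefore valid. The largest bag has 4 vertices, so the width is 3.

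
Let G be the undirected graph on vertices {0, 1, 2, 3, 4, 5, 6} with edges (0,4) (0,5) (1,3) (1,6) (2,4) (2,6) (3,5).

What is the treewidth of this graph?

A width-2 tree decomposition is:
Bags: B1 = {0, 4, 5}  B2 = {2, 4, 5}  B3 = {2, 5, 6}  B4 = {1, 5, 6}  B5 = {1, 3, 5}
Tree: B1–B2, B2–B3, B3–B4, B4–B5
The largest bag has 3 vertices, giving width 2; this decomposition certifies tw(G) ≤ 2. For the lower bound, G contains the cycle 5–0–4–2–6–1–3–5, so G is not a forest; only forests have treewidth ≤ 1, hence tw(G) ≥ 2. Combining the bounds, tw(G) = 2.

2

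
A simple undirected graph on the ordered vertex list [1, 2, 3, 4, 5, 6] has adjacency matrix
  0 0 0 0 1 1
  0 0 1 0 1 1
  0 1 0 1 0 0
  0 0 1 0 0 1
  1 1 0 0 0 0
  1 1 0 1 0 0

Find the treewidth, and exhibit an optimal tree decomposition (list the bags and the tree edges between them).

Treewidth 2.
One such decomposition:
Bags: B1 = {1, 5, 6}  B2 = {2, 5, 6}  B3 = {2, 4, 6}  B4 = {2, 3, 4}
Tree: B1–B2, B2–B3, B3–B4

Each bag holds 3 vertices, so the decomposition has width 2, which upper-bounds the treewidth. For the lower bound, G contains the cycle 1–5–2–6–1, so G is not a forest; only forests have treewidth ≤ 1, hence tw(G) ≥ 2. Combining the bounds, tw(G) = 2.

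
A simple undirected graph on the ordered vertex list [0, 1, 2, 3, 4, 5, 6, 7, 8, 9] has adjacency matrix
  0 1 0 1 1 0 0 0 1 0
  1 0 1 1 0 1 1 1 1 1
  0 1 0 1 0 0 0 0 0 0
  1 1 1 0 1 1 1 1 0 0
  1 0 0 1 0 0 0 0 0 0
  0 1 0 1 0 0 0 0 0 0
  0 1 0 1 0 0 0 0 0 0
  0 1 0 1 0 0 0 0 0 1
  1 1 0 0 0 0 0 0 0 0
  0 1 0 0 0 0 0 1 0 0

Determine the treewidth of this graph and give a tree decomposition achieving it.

Every bag has size at most 3, so the width is 3 − 1 = 2 and tw(G) ≤ 2. On the other hand G contains the 3-clique {0, 1, 8}. A clique must lie in a single bag of any decomposition, so no decomposition can have width below 2. Therefore the treewidth is 2.

Treewidth 2.
Bags: B1 = {0, 3, 4}  B2 = {0, 1, 3}  B3 = {0, 1, 8}  B4 = {1, 3, 5}  B5 = {1, 2, 3}  B6 = {1, 3, 7}  B7 = {1, 3, 6}  B8 = {1, 7, 9}
Tree: B1–B2, B2–B3, B2–B4, B2–B5, B4–B6, B6–B7, B6–B8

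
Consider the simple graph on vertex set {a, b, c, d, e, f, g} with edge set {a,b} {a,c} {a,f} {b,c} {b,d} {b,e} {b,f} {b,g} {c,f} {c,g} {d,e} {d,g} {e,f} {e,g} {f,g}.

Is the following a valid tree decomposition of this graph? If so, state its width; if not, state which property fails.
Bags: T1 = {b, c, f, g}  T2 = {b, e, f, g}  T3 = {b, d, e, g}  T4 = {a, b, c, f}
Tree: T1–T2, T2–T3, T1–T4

Yes; width 3.

Vertex coverage: the bags together contain {a, b, c, d, e, f, g}, the full vertex set. Edge coverage: each edge of G has both endpoints in at least one bag. Running intersection: for every vertex, the bags containing it form a connected subtree. All three properties hold, so this is a valid tree decomposition of width max|bag| − 1 = 3, and hence tw(G) ≤ 3.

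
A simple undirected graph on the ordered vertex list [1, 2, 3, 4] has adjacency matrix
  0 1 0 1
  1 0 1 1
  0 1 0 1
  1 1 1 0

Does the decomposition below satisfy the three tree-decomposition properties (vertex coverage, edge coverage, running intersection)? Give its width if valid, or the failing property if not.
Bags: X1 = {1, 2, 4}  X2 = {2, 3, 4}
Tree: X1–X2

Vertex coverage: the bags together contain {1, 2, 3, 4}, the full vertex set. Edge coverage: each edge of G has both endpoints in at least one bag. Running intersection: for every vertex, the bags containing it form a connected subtree. All three properties hold, so this is a valid tree decomposition of width max|bag| − 1 = 2, and hence tw(G) ≤ 2.

Yes; width 2.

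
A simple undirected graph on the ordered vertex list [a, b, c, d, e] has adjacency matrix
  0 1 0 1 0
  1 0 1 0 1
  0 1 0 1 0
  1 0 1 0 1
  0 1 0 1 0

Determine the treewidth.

2

A width-2 tree decomposition is:
Bags: B1 = {b, d, e}  B2 = {b, c, d}  B3 = {a, b, d}
Tree: B1–B2, B2–B3
Each bag holds 3 vertices, so the decomposition has width 2, which upper-bounds the treewidth. The edges b–e–d–c–b form a cycle, so G is not a tree and its treewidth is at least 2. Combining the bounds, tw(G) = 2.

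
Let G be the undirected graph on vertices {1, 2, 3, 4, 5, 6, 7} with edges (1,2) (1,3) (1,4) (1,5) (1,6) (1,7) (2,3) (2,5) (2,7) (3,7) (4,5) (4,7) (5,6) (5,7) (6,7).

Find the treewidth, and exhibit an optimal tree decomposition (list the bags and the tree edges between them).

Treewidth 3.
One such decomposition:
Bags: B1 = {1, 2, 5, 7}  B2 = {1, 4, 5, 7}  B3 = {1, 5, 6, 7}  B4 = {1, 2, 3, 7}
Tree: B1–B2, B2–B3, B1–B4

Every bag has size at most 4, so the width is 4 − 1 = 3 and tw(G) ≤ 3. For the lower bound, the 4 vertices {1, 2, 3, 7} are pairwise adjacent, and any tree decomposition puts a clique entirely inside one bag — forcing width ≥ 3. Therefore the treewidth is 3.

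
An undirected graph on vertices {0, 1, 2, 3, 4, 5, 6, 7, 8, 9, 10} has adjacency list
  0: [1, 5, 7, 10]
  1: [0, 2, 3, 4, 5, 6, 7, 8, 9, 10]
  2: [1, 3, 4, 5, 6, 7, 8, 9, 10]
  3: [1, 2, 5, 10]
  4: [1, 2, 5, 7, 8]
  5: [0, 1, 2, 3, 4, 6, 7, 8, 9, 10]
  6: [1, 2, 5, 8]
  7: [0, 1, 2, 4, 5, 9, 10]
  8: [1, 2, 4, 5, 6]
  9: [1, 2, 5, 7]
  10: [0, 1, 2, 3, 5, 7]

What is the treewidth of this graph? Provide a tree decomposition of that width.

Treewidth 4.
One optimal decomposition is:
Bags: B1 = {1, 2, 4, 5, 7}  B2 = {1, 2, 4, 5, 8}  B3 = {1, 2, 5, 7, 10}  B4 = {1, 2, 5, 6, 8}  B5 = {1, 2, 3, 5, 10}  B6 = {0, 1, 5, 7, 10}  B7 = {1, 2, 5, 7, 9}
Tree: B1–B2, B1–B3, B2–B4, B3–B5, B3–B6, B1–B7

Every bag has size at most 5, so the width is 5 − 1 = 4 and tw(G) ≤ 4. For the lower bound, the 5 vertices {0, 1, 5, 7, 10} are pairwise adjacent, and any tree decomposition puts a clique entirely inside one bag — forcing width ≥ 4. Therefore the treewidth is 4.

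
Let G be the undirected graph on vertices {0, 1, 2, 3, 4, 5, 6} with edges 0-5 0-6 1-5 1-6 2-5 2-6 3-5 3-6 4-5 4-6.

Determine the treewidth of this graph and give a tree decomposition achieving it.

Each bag holds 3 vertices, so the decomposition has width 2, which upper-bounds the treewidth. For the lower bound, G contains the cycle 5–3–6–4–5, so G is not a forest; only forests have treewidth ≤ 1, hence tw(G) ≥ 2. Therefore the treewidth is 2.

Treewidth 2.
One optimal decomposition is:
Bags: B1 = {3, 5, 6}  B2 = {4, 5, 6}  B3 = {1, 5, 6}  B4 = {2, 5, 6}  B5 = {0, 5, 6}
Tree: B1–B2, B2–B3, B3–B4, B4–B5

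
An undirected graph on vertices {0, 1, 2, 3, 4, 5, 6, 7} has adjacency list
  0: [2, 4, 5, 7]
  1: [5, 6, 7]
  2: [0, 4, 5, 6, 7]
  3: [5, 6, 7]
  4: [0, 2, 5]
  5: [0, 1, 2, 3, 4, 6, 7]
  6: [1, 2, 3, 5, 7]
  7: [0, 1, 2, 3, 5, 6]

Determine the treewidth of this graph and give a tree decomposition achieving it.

Each bag holds 4 vertices, so the decomposition has width 3, which upper-bounds the treewidth. Conversely, {0, 2, 4, 5} is a clique of size 4, and the vertices of any clique must share a bag in every tree decomposition; so some bag has ≥ 4 vertices and tw(G) ≥ 3. Therefore the treewidth is 3.

Treewidth 3.
One such decomposition:
Bags: B1 = {3, 5, 6, 7}  B2 = {1, 5, 6, 7}  B3 = {2, 5, 6, 7}  B4 = {0, 2, 5, 7}  B5 = {0, 2, 4, 5}
Tree: B1–B2, B2–B3, B3–B4, B4–B5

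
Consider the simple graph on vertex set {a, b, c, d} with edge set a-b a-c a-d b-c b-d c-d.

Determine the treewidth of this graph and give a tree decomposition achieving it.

A single bag containing all 4 vertices is trivially a valid decomposition of width 3. For the lower bound, the 4 vertices {a, b, c, d} are pairwise adjacent, and any tree decomposition puts a clique entirely inside one bag — forcing width ≥ 3. Hence tw(G) = 3 exactly.

Treewidth 3.
One such decomposition:
Bags: B1 = {a, b, c, d}
Tree: (single bag)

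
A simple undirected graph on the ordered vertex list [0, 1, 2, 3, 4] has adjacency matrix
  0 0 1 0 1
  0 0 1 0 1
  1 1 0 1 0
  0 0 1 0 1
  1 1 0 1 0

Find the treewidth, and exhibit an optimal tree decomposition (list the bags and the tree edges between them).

Treewidth 2.
One optimal decomposition is:
Bags: B1 = {0, 2, 4}  B2 = {2, 3, 4}  B3 = {1, 2, 4}
Tree: B1–B2, B2–B3

The largest bag has 3 vertices, giving width 2; this decomposition certifies tw(G) ≤ 2. Since 4–0–2–3–4 is a cycle in G, G is not acyclic. Forests are exactly the graphs of treewidth ≤ 1, so tw(G) ≥ 2. Hence tw(G) = 2 exactly.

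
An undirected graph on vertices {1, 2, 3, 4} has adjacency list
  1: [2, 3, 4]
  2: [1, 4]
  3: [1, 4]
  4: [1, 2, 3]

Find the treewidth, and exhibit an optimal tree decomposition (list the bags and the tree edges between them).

Every bag has size at most 3, so the width is 3 − 1 = 2 and tw(G) ≤ 2. On the other hand G contains the 3-clique {1, 2, 4}. A clique must lie in a single bag of any decomposition, so no decomposition can have width below 2. Combining the bounds, tw(G) = 2.

Treewidth 2.
One optimal decomposition is:
Bags: B1 = {1, 3, 4}  B2 = {1, 2, 4}
Tree: B1–B2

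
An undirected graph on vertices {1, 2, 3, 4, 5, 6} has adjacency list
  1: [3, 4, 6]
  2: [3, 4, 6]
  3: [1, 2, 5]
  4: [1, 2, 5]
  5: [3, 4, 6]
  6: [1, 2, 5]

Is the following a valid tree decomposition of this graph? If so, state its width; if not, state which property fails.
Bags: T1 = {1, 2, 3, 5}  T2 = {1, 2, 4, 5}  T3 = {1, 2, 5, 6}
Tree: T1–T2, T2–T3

Checking the three conditions: (i) the bags cover all of {1, 2, 3, 4, 5, 6}; (ii) for each edge, some bag contains both endpoints; (iii) the bags containing any fixed vertex form a subtree. All hold, so the decomposition is valid with width 4 − 1 = 3.

Yes; width 3.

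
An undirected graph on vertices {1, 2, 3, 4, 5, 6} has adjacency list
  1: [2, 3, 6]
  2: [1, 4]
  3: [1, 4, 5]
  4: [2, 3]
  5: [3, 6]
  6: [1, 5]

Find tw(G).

A width-2 tree decomposition is:
Bags: B1 = {1, 2, 4}  B2 = {1, 3, 4}  B3 = {1, 3, 6}  B4 = {3, 5, 6}
Tree: B1–B2, B2–B3, B3–B4
Every bag has size at most 3, so the width is 3 − 1 = 2 and tw(G) ≤ 2. For the lower bound, G contains the cycle 2–4–3–1–2, so G is not a forest; only forests have treewidth ≤ 1, hence tw(G) ≥ 2. The upper and lower bounds meet at 2, so that is the treewidth.

2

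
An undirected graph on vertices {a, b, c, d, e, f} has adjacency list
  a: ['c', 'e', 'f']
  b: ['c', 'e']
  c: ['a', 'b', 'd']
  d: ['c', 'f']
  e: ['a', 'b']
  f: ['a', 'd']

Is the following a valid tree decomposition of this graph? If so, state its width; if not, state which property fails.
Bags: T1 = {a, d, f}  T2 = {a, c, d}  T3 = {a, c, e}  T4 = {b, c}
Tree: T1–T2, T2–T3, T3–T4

A tree decomposition must satisfy three properties: every vertex lies in some bag; for every edge, both endpoints lie together in some bag; and for every vertex, the bags containing it form a connected subtree. Here edge (e,b) lies in no bag, so the decomposition is invalid.

No — edge (e,b) lies in no bag.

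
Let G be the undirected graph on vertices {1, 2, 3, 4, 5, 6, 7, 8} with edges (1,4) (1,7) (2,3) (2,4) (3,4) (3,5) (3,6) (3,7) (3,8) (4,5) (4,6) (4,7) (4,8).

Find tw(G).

2

A width-2 tree decomposition is:
Bags: B1 = {3, 4, 5}  B2 = {3, 4, 6}  B3 = {3, 4, 7}  B4 = {3, 4, 8}  B5 = {2, 3, 4}  B6 = {1, 4, 7}
Tree: B1–B2, B2–B3, B1–B4, B2–B5, B3–B6
Each bag holds 3 vertices, so the decomposition has width 2, which upper-bounds the treewidth. Conversely, {1, 4, 7} is a clique of size 3, and the vertices of any clique must share a bag in every tree decomposition; so some bag has ≥ 3 vertices and tw(G) ≥ 2. Hence tw(G) = 2 exactly.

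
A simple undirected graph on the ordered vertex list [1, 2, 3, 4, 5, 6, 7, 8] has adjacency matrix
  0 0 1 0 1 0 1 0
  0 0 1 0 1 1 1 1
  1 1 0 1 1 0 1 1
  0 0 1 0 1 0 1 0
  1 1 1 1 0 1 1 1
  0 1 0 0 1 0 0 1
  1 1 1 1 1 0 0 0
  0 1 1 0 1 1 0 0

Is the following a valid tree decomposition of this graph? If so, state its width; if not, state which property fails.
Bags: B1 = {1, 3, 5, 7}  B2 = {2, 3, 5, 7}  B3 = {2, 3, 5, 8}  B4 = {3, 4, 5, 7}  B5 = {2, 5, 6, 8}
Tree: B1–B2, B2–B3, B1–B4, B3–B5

Checking the three conditions: (i) the bags cover all of {1, 2, 3, 4, 5, 6, 7, 8}; (ii) for each edge, some bag contains both endpoints; (iii) the bags containing any fixed vertex form a subtree. All hold, so the decomposition is valid with width 4 − 1 = 3.

Yes; width 3.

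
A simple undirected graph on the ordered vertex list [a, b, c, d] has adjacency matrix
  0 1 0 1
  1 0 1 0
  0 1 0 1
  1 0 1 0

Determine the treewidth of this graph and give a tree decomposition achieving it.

The largest bag has 3 vertices, giving width 2; this decomposition certifies tw(G) ≤ 2. Since d–c–b–a–d is a cycle in G, G is not acyclic. Forests are exactly the graphs of treewidth ≤ 1, so tw(G) ≥ 2. Hence tw(G) = 2 exactly.

Treewidth 2.
One optimal decomposition is:
Bags: B1 = {b, c, d}  B2 = {a, b, d}
Tree: B1–B2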